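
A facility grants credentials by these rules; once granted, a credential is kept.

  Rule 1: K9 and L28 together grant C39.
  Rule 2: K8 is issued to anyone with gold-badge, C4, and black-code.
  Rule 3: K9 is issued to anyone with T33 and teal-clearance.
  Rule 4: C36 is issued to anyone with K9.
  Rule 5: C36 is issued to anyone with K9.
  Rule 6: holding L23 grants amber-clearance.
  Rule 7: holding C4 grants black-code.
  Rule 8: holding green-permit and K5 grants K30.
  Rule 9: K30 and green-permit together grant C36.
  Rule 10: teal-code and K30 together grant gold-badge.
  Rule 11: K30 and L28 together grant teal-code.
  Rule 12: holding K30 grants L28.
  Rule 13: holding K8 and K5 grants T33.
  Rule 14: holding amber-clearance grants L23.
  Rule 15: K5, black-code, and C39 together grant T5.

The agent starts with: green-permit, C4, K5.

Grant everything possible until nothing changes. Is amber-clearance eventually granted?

amber-clearance would need L23 (Rule 6), but L23 is never granted.

No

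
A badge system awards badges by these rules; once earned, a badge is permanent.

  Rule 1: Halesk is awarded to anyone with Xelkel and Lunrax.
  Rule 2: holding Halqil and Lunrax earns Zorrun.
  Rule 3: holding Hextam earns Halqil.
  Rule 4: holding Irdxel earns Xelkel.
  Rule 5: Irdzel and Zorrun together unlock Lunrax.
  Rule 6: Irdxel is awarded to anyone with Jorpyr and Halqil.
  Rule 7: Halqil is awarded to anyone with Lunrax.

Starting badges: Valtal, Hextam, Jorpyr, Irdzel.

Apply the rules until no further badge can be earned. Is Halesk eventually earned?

Halesk would need Xelkel and Lunrax (Rule 1), but Lunrax is never earned.

No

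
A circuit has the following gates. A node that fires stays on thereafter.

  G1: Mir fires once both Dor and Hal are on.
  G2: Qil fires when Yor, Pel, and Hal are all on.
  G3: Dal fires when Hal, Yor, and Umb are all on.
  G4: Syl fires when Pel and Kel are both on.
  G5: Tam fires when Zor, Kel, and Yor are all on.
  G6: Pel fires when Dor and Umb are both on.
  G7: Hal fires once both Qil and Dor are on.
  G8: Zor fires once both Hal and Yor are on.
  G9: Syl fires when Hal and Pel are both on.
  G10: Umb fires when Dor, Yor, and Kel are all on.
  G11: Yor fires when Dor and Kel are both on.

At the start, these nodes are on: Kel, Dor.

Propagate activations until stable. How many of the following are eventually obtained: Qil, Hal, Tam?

0

Qil would need Yor, Pel, and Hal (G2), but Hal never turns on.
Hal would need Qil and Dor (G7), but Qil never turns on.
Tam would need Zor, Kel, and Yor (G5), but Zor never turns on.
None of the 3 are reached.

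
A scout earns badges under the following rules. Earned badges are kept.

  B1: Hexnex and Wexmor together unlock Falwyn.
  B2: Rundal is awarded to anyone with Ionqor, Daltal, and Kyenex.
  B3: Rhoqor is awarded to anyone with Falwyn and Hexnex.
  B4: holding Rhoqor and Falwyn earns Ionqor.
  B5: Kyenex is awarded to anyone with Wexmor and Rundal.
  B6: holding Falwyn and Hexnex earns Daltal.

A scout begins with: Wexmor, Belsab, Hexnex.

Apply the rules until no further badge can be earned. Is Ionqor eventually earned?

With Hexnex and Wexmor, Falwyn is earned (B1).
With Falwyn and Hexnex, Rhoqor is earned (B3).
With Rhoqor and Falwyn, Ionqor is earned (B4).

Yes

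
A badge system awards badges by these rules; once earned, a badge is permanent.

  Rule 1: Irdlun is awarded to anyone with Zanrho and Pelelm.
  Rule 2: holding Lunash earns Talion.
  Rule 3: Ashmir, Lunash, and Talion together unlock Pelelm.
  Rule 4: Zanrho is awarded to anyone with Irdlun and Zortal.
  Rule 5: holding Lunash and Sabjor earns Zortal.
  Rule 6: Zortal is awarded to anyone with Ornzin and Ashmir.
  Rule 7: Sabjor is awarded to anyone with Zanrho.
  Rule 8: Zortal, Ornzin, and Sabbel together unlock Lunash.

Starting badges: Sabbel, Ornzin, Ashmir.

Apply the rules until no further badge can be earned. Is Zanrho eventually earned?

No

Zanrho would need Irdlun and Zortal (Rule 4), but Irdlun is never earned.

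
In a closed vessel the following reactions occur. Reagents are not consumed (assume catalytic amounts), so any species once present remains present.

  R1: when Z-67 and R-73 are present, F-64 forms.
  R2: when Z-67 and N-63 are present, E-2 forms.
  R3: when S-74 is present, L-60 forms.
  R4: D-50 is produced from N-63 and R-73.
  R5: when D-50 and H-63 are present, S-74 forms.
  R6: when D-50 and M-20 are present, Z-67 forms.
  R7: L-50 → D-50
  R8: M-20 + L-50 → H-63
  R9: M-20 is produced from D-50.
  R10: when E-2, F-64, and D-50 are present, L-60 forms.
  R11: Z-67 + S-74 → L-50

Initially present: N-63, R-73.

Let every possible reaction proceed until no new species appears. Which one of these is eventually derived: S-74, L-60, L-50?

N-63 and R-73 present → D-50 forms (R4).
D-50 present → M-20 forms (R9).
D-50 and M-20 present → Z-67 forms (R6).
Z-67 and N-63 present → E-2 forms (R2).
Z-67 and R-73 present → F-64 forms (R1).
E-2, F-64, and D-50 present → L-60 forms (R10).
L-50 would need Z-67 and S-74 (R11), but S-74 never forms. S-74 would need D-50 and H-63 (R5), but H-63 never forms.

L-60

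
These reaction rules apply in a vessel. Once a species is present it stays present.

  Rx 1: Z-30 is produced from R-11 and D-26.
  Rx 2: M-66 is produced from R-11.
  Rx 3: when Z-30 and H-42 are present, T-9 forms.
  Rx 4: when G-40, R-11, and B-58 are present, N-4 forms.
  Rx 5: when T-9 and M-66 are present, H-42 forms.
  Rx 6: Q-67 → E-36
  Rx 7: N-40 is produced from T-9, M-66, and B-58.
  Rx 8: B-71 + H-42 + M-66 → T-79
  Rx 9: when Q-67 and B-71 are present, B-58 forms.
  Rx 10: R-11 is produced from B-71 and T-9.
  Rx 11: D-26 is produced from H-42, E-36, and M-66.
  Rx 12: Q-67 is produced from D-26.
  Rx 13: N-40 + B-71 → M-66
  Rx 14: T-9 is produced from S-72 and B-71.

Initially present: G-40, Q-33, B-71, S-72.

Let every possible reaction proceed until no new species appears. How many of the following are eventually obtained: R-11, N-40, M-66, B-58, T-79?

S-72 and B-71 present → T-9 forms (Rx 14).
B-71 and T-9 present → R-11 forms (Rx 10).
R-11 present → M-66 forms (Rx 2).
T-9 and M-66 present → H-42 forms (Rx 5).
B-71, H-42, and M-66 present → T-79 forms (Rx 8).
R-11: reached.
N-40 would need T-9, M-66, and B-58 (Rx 7), but B-58 never forms.
M-66: reached.
B-58 would need Q-67 and B-71 (Rx 9), but Q-67 never forms.
T-79: reached.
Reached: R-11, M-66, and T-79 — 3 of the 5.

3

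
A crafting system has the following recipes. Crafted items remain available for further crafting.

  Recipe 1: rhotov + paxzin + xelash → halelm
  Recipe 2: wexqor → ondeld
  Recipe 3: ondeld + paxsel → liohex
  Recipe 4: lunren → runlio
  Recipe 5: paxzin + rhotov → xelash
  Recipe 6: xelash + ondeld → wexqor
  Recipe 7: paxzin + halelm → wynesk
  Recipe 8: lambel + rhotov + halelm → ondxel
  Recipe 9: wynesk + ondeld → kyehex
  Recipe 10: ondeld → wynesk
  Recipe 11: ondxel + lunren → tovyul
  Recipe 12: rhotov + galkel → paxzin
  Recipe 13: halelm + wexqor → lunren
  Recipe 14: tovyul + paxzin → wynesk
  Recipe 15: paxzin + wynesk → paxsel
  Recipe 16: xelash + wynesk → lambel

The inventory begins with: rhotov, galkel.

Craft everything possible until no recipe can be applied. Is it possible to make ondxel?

Yes

Using Recipe 12, rhotov and galkel make paxzin.
paxzin + rhotov → xelash (Recipe 5).
Using Recipe 1, rhotov, paxzin, and xelash make halelm.
Using Recipe 7, paxzin and halelm make wynesk.
xelash + wynesk → lambel (Recipe 16).
lambel + rhotov + halelm → ondxel (Recipe 8).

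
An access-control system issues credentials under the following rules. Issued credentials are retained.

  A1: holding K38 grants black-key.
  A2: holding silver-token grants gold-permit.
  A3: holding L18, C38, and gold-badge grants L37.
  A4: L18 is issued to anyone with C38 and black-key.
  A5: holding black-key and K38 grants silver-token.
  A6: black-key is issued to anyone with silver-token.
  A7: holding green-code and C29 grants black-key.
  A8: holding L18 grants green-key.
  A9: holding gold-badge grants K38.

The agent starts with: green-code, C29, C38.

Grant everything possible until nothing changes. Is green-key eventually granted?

Holding green-code and C29 grants black-key (A7).
Holding C38 and black-key grants L18 (A4).
Holding L18 grants green-key (A8).

Yes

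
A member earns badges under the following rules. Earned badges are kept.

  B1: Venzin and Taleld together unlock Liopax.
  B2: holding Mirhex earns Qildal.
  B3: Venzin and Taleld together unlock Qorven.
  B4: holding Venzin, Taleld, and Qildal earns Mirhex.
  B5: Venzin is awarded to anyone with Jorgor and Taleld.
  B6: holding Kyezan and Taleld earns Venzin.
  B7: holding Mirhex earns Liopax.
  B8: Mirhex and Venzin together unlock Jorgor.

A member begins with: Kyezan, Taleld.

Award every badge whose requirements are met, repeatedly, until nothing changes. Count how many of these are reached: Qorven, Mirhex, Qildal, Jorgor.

1

With Kyezan and Taleld, Venzin is earned (B6).
With Venzin and Taleld, Qorven is earned (B3).
Qorven: reached.
Mirhex would need Venzin, Taleld, and Qildal (B4), but Qildal is never earned.
Qildal would need Mirhex (B2), but Mirhex is never earned.
Jorgor would need Mirhex and Venzin (B8), but Mirhex is never earned.
Reached: Qorven — 1 of the 4.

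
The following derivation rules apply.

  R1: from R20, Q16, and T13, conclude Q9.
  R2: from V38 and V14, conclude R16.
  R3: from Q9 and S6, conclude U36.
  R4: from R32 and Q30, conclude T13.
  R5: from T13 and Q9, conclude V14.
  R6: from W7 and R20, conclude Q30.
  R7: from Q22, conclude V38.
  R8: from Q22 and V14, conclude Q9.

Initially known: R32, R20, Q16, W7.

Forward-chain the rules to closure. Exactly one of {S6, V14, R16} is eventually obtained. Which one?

From W7 and R20, R6 gives Q30.
R32 and Q30 hold, so T13 follows (R4).
R20, Q16, and T13 hold, so Q9 follows (R1).
T13 and Q9 hold, so V14 follows (R5).
No rule produces S6, and it is not given. R16 would need V38 and V14 (R2), but V38 is never established.

V14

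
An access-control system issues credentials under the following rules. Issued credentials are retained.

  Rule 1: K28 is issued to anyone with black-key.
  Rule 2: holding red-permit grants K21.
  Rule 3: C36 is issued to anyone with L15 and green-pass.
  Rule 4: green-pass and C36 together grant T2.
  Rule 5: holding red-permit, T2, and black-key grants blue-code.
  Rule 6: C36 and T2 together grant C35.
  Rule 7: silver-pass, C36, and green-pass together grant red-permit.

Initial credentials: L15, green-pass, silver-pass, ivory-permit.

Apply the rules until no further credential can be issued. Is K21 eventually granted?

Holding L15 and green-pass grants C36 (Rule 3).
Holding silver-pass, C36, and green-pass grants red-permit (Rule 7).
Holding red-permit grants K21 (Rule 2).

Yes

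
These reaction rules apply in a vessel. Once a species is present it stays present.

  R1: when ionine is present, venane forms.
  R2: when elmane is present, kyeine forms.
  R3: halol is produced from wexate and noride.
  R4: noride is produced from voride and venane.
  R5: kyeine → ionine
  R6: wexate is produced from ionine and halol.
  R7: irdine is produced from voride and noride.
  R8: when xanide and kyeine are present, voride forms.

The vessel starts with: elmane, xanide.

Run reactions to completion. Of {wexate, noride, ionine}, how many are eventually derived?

2

elmane present → kyeine forms (R2).
xanide and kyeine present → voride forms (R8).
kyeine present → ionine forms (R5).
ionine present → venane forms (R1).
voride and venane present → noride forms (R4).
wexate would need ionine and halol (R6), but halol never forms.
noride: reached.
ionine: reached.
Reached: noride and ionine — 2 of the 3.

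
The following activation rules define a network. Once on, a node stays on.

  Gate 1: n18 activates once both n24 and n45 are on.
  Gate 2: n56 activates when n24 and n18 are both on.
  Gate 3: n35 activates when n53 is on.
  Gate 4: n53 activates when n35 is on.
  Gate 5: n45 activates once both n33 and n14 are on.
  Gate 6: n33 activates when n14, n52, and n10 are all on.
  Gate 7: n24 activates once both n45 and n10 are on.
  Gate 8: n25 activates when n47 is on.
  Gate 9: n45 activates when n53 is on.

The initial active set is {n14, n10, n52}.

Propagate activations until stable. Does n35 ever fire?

No

n35 would need n53 (Gate 3), but n53 never turns on.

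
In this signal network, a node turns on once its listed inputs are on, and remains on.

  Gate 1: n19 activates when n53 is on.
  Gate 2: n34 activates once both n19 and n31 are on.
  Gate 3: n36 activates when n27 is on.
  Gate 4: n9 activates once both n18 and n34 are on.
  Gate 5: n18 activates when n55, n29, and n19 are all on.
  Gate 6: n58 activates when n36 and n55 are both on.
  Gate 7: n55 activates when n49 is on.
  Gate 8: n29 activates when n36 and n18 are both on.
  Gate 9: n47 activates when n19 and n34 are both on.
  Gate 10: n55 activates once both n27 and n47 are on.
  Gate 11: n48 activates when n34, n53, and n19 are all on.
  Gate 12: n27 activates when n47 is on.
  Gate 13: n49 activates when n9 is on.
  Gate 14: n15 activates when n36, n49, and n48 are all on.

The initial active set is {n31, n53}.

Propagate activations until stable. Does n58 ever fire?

Yes

Gate 1: n53 on → n19 on.
n19 and n31 are on, so n34 activates (Gate 2).
n19 and n34 are on, so n47 activates (Gate 9).
Gate 12: n47 on → n27 on.
n27 is on, so n36 activates (Gate 3).
Gate 10: n27 and n47 on → n55 on.
Gate 6: n36 and n55 on → n58 on.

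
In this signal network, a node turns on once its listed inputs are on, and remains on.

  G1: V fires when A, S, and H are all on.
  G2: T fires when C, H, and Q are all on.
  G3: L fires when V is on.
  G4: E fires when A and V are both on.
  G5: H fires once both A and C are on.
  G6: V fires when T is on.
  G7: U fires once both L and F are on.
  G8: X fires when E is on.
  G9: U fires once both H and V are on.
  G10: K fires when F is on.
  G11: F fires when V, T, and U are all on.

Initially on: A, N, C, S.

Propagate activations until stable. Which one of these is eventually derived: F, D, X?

X

A and C are on, so H fires (G5).
G1: A, S, and H on → V on.
A and V are on, so E fires (G4).
G8: E on → X on.
F would need V, T, and U (G11), but T never turns on. No rule produces D, and it is not given.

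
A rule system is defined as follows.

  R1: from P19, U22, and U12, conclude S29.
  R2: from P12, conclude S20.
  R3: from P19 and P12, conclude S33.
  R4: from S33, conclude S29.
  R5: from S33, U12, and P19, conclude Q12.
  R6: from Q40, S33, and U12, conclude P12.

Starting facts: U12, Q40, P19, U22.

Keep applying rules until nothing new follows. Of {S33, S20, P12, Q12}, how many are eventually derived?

S33 would need P19 and P12 (R3), but P12 is never established.
S20 would need P12 (R2), but P12 is never established.
P12 would need Q40, S33, and U12 (R6), but S33 is never established.
Q12 would need S33, U12, and P19 (R5), but S33 is never established.
None of the 4 are reached.

0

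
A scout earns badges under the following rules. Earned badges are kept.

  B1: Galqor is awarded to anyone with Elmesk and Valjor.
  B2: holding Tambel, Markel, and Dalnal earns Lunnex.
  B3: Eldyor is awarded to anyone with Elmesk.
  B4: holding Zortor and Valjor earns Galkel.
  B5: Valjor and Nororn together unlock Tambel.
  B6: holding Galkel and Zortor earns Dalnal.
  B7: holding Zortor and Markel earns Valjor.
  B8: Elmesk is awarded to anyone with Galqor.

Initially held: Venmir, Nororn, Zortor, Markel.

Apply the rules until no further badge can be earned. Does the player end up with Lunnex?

Yes

With Zortor and Markel, Valjor is earned (B7).
With Zortor and Valjor, Galkel is earned (B4).
With Valjor and Nororn, Tambel is earned (B5).
With Galkel and Zortor, Dalnal is earned (B6).
With Tambel, Markel, and Dalnal, Lunnex is earned (B2).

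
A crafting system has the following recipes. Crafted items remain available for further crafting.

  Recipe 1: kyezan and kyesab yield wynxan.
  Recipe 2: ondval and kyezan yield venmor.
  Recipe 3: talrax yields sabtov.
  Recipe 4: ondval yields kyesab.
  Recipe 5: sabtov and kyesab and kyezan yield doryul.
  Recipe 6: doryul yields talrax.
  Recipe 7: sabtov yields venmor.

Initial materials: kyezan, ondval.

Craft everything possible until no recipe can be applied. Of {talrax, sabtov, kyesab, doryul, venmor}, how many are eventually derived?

Using Recipe 2, ondval and kyezan make venmor.
Using Recipe 4, ondval makes kyesab.
talrax would need doryul (Recipe 6), but doryul is never obtained.
sabtov would need talrax (Recipe 3), but talrax is never obtained.
kyesab: reached.
doryul would need sabtov, kyesab, and kyezan (Recipe 5), but sabtov is never obtained.
venmor: reached.
Reached: kyesab and venmor — 2 of the 5.

2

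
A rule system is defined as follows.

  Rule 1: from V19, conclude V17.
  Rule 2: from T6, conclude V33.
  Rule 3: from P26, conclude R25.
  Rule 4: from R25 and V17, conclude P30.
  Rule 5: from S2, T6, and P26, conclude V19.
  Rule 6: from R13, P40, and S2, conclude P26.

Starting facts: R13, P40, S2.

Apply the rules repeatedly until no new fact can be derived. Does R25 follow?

Yes

R13, P40, and S2 hold, so P26 follows (Rule 6).
P26 holds, so R25 follows (Rule 3).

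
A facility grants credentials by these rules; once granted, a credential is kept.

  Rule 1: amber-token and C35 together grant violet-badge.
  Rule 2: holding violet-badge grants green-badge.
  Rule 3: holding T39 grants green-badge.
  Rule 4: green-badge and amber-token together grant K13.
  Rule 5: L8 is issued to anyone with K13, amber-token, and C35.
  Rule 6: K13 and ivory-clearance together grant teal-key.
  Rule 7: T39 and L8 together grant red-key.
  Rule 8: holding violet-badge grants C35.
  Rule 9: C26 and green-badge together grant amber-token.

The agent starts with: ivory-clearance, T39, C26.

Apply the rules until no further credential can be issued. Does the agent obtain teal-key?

Holding T39 grants green-badge (Rule 3).
Holding C26 and green-badge grants amber-token (Rule 9).
Holding green-badge and amber-token grants K13 (Rule 4).
Holding K13 and ivory-clearance grants teal-key (Rule 6).

Yes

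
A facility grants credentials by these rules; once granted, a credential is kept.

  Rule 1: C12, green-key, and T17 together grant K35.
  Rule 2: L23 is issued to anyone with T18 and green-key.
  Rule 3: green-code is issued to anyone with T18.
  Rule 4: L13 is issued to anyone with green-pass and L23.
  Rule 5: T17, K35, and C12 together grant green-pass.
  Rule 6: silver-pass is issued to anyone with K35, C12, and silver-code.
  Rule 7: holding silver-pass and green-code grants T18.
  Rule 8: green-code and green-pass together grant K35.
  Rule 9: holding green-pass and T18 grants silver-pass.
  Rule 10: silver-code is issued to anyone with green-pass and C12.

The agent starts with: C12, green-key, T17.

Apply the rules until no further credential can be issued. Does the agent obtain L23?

L23 would need T18 and green-key (Rule 2), but T18 is never granted.

No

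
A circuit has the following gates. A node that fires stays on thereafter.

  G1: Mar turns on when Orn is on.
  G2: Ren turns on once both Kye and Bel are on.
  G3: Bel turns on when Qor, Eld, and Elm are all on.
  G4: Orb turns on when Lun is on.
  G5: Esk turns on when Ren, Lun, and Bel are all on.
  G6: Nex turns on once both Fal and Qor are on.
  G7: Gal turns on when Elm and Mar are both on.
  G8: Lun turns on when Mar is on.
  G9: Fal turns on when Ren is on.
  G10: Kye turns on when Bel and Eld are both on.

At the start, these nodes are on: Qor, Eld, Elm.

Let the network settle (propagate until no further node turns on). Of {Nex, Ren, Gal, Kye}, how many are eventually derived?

3

G3: Qor, Eld, and Elm on → Bel on.
G10: Bel and Eld on → Kye on.
G2: Kye and Bel on → Ren on.
G9: Ren on → Fal on.
G6: Fal and Qor on → Nex on.
Nex: reached.
Ren: reached.
Gal would need Elm and Mar (G7), but Mar never turns on.
Kye: reached.
Reached: Nex, Ren, and Kye — 3 of the 4.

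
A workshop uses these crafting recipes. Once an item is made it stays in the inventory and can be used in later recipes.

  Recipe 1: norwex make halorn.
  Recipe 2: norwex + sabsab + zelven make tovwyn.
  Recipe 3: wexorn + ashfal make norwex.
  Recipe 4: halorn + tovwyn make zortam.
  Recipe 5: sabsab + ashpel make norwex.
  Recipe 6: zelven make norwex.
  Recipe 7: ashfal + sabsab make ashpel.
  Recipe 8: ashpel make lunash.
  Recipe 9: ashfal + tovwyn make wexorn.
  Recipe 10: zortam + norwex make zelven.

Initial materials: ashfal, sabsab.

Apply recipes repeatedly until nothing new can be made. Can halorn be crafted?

Yes

ashfal + sabsab → ashpel (Recipe 7).
Using Recipe 5, sabsab and ashpel make norwex.
Using Recipe 1, norwex makes halorn.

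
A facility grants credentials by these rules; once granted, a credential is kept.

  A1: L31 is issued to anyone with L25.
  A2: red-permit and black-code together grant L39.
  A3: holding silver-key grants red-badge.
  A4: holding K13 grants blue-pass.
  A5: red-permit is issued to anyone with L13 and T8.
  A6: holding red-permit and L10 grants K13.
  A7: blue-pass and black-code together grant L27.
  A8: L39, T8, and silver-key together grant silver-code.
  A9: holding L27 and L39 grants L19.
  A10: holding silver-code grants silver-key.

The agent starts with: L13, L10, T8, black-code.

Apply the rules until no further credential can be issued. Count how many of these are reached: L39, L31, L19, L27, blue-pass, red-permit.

Holding L13 and T8 grants red-permit (A5).
Holding red-permit and L10 grants K13 (A6).
Holding red-permit and black-code grants L39 (A2).
Holding K13 grants blue-pass (A4).
Holding blue-pass and black-code grants L27 (A7).
Holding L27 and L39 grants L19 (A9).
L39: reached.
L31 would need L25 (A1), but L25 is never granted.
L19: reached.
L27: reached.
blue-pass: reached.
red-permit: reached.
Reached: L39, L19, L27, blue-pass, and red-permit — 5 of the 6.

5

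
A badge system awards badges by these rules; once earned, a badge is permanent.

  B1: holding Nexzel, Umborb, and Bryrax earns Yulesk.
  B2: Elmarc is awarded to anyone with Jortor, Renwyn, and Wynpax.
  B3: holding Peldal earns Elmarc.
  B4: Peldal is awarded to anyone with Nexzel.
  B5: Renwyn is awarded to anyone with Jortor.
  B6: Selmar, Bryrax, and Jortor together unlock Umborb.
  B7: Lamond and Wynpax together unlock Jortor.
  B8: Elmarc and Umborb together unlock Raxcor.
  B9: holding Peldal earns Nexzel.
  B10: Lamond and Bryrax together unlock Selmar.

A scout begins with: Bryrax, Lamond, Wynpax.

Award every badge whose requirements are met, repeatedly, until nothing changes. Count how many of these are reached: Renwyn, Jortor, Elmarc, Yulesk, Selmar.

With Lamond and Bryrax, Selmar is earned (B10).
With Lamond and Wynpax, Jortor is earned (B7).
With Jortor, Renwyn is earned (B5).
With Jortor, Renwyn, and Wynpax, Elmarc is earned (B2).
Renwyn: reached.
Jortor: reached.
Elmarc: reached.
Yulesk would need Nexzel, Umborb, and Bryrax (B1), but Nexzel is never earned.
Selmar: reached.
Reached: Renwyn, Jortor, Elmarc, and Selmar — 4 of the 5.

4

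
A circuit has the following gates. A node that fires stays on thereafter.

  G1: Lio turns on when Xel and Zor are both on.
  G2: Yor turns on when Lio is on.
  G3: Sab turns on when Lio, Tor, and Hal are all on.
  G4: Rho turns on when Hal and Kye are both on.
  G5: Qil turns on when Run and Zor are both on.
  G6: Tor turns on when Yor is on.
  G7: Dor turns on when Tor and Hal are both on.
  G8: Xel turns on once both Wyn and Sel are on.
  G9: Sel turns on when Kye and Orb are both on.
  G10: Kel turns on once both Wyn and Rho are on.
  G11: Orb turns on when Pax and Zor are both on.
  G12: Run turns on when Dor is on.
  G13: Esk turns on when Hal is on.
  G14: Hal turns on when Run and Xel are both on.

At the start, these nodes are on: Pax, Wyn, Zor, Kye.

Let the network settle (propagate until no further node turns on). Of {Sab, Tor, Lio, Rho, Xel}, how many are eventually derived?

3

G11: Pax and Zor on → Orb on.
Kye and Orb are on, so Sel turns on (G9).
Wyn and Sel are on, so Xel turns on (G8).
G1: Xel and Zor on → Lio on.
Lio is on, so Yor turns on (G2).
G6: Yor on → Tor on.
Sab would need Lio, Tor, and Hal (G3), but Hal never turns on.
Tor: reached.
Lio: reached.
Rho would need Hal and Kye (G4), but Hal never turns on.
Xel: reached.
Reached: Tor, Lio, and Xel — 3 of the 5.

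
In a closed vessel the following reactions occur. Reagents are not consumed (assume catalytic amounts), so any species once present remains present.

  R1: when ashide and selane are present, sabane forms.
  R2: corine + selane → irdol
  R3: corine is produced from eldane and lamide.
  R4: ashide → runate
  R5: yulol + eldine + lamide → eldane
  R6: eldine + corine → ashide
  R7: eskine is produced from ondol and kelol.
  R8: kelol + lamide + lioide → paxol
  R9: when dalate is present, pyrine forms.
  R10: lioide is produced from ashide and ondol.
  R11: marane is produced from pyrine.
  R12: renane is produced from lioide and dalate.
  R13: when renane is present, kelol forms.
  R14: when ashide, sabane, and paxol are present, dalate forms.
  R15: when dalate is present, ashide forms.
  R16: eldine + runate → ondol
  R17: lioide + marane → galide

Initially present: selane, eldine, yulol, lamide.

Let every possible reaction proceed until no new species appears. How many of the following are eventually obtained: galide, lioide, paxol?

1

yulol, eldine, and lamide present → eldane forms (R5).
eldane and lamide present → corine forms (R3).
eldine and corine present → ashide forms (R6).
ashide present → runate forms (R4).
eldine and runate present → ondol forms (R16).
ashide and ondol present → lioide forms (R10).
galide would need lioide and marane (R17), but marane never forms.
lioide: reached.
paxol would need kelol, lamide, and lioide (R8), but kelol never forms.
Reached: lioide — 1 of the 3.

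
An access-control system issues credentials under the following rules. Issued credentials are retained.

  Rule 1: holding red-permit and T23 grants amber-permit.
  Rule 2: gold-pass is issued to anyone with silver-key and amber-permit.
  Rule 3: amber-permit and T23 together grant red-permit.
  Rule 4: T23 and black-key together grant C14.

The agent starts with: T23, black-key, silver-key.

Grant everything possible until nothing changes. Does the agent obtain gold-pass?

gold-pass would need silver-key and amber-permit (Rule 2), but amber-permit is never granted.

No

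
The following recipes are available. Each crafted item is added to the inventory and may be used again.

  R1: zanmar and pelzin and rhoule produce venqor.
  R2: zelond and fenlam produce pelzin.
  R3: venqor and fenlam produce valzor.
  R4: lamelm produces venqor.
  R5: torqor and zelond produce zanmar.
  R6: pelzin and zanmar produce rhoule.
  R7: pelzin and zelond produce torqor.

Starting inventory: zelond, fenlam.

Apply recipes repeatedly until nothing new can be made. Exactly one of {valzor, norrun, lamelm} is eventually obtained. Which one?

zelond and fenlam → pelzin (R2).
Using R7, pelzin and zelond make torqor.
Using R5, torqor and zelond make zanmar.
pelzin and zanmar → rhoule (R6).
zanmar and pelzin and rhoule → venqor (R1).
venqor and fenlam → valzor (R3).
No rule produces norrun, and it is not given. No rule produces lamelm, and it is not given.

valzor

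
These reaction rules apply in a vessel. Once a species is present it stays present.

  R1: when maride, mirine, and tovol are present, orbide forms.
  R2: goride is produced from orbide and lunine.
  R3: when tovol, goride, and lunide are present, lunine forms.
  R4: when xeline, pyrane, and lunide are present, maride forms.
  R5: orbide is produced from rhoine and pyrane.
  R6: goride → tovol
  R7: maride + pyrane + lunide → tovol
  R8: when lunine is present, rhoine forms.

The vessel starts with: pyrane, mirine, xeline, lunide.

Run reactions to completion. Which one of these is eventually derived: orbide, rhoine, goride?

xeline, pyrane, and lunide present → maride forms (R4).
maride, pyrane, and lunide present → tovol forms (R7).
maride, mirine, and tovol present → orbide forms (R1).
goride would need orbide and lunine (R2), but lunine never forms. rhoine would need lunine (R8), but lunine never forms.

orbide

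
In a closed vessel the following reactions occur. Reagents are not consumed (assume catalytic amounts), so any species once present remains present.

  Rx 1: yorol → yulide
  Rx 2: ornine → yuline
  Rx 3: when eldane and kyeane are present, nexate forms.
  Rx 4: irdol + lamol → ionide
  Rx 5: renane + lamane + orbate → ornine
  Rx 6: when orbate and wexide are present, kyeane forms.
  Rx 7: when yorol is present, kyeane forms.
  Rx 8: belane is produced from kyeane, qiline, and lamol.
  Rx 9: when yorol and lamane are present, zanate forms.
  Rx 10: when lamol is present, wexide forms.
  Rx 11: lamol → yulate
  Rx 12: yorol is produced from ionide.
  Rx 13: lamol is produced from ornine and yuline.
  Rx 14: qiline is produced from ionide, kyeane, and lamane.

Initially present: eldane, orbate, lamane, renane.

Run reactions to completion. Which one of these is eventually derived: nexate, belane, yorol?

renane, lamane, and orbate present → ornine forms (Rx 5).
ornine present → yuline forms (Rx 2).
ornine and yuline present → lamol forms (Rx 13).
lamol present → wexide forms (Rx 10).
orbate and wexide present → kyeane forms (Rx 6).
eldane and kyeane present → nexate forms (Rx 3).
yorol would need ionide (Rx 12), but ionide never forms. belane would need kyeane, qiline, and lamol (Rx 8), but qiline never forms.

nexate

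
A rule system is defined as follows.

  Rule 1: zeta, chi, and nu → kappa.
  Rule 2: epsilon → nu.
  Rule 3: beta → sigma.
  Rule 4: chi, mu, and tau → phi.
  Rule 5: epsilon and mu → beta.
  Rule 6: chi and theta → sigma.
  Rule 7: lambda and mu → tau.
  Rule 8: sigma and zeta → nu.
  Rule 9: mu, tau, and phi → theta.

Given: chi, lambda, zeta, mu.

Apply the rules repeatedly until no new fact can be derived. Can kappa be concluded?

From lambda and mu, Rule 7 gives tau.
chi, mu, and tau hold, so phi follows (Rule 4).
mu, tau, and phi hold, so theta follows (Rule 9).
From chi and theta, Rule 6 gives sigma.
sigma and zeta hold, so nu follows (Rule 8).
zeta, chi, and nu hold, so kappa follows (Rule 1).

Yes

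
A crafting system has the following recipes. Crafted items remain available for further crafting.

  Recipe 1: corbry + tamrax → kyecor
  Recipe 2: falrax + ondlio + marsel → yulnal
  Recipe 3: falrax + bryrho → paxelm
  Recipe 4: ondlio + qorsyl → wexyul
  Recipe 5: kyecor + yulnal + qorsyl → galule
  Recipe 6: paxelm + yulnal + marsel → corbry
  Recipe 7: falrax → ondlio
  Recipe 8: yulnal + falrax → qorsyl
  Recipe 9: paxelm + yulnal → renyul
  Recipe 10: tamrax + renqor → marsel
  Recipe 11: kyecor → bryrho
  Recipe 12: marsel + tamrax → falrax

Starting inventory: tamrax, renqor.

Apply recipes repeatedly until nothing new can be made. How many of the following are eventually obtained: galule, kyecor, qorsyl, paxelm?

Using Recipe 10, tamrax and renqor make marsel.
Using Recipe 12, marsel and tamrax make falrax.
Using Recipe 7, falrax makes ondlio.
Using Recipe 2, falrax, ondlio, and marsel make yulnal.
Using Recipe 8, yulnal and falrax make qorsyl.
galule would need kyecor, yulnal, and qorsyl (Recipe 5), but kyecor is never obtained.
kyecor would need corbry and tamrax (Recipe 1), but corbry is never obtained.
qorsyl: reached.
paxelm would need falrax and bryrho (Recipe 3), but bryrho is never obtained.
Reached: qorsyl — 1 of the 4.

1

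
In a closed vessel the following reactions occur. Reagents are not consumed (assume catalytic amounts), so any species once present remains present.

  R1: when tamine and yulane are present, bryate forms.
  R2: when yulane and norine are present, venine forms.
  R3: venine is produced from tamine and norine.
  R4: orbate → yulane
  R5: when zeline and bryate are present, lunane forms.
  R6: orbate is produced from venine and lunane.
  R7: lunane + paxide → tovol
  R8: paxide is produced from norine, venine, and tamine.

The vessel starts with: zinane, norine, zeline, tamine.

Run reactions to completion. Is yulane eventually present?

No

yulane would need orbate (R4), but orbate never forms.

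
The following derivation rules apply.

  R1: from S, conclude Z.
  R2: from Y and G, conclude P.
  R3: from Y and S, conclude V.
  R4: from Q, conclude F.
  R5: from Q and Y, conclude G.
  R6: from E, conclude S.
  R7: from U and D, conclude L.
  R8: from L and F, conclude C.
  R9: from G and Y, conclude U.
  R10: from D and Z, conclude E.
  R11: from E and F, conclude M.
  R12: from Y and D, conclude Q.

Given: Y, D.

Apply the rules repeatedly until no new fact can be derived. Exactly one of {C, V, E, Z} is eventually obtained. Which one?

From Y and D, R12 gives Q.
Q and Y hold, so G follows (R5).
Q holds, so F follows (R4).
From G and Y, R9 gives U.
U and D hold, so L follows (R7).
L and F hold, so C follows (R8).
V would need Y and S (R3), but S is never established. E would need D and Z (R10), but Z is never established. Z would need S (R1), but S is never established.

C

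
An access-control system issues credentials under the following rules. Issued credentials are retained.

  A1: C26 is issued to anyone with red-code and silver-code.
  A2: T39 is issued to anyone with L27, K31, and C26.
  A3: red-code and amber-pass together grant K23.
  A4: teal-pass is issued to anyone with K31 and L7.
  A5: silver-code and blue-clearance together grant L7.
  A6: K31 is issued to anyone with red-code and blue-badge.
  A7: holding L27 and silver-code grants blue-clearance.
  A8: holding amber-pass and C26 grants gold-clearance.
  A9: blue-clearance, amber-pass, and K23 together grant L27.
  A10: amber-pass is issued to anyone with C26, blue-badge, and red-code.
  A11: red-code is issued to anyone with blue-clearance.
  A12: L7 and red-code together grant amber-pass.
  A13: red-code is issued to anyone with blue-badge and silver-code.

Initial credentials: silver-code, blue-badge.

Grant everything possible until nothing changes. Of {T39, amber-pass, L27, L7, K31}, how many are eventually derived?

2

Holding blue-badge and silver-code grants red-code (A13).
Holding red-code and blue-badge grants K31 (A6).
Holding red-code and silver-code grants C26 (A1).
Holding C26, blue-badge, and red-code grants amber-pass (A10).
T39 would need L27, K31, and C26 (A2), but L27 is never granted.
amber-pass: reached.
L27 would need blue-clearance, amber-pass, and K23 (A9), but blue-clearance is never granted.
L7 would need silver-code and blue-clearance (A5), but blue-clearance is never granted.
K31: reached.
Reached: amber-pass and K31 — 2 of the 5.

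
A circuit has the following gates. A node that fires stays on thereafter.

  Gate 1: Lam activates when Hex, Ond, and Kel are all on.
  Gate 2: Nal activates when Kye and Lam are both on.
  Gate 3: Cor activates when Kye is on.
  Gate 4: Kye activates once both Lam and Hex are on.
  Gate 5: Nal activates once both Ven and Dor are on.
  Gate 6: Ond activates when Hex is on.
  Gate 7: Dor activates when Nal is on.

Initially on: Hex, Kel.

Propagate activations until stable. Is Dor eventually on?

Yes

Hex is on, so Ond activates (Gate 6).
Hex, Ond, and Kel are on, so Lam activates (Gate 1).
Gate 4: Lam and Hex on → Kye on.
Gate 2: Kye and Lam on → Nal on.
Gate 7: Nal on → Dor on.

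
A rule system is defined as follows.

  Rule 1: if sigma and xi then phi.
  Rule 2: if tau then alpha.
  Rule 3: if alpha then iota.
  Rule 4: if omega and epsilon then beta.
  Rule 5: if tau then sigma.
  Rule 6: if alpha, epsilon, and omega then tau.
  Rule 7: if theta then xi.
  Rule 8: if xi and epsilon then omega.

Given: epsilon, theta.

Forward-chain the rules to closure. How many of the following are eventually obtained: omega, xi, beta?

theta holds, so xi follows (Rule 7).
xi and epsilon hold, so omega follows (Rule 8).
From omega and epsilon, Rule 4 gives beta.
omega: reached.
xi: reached.
beta: reached.
All 3 are reached.

3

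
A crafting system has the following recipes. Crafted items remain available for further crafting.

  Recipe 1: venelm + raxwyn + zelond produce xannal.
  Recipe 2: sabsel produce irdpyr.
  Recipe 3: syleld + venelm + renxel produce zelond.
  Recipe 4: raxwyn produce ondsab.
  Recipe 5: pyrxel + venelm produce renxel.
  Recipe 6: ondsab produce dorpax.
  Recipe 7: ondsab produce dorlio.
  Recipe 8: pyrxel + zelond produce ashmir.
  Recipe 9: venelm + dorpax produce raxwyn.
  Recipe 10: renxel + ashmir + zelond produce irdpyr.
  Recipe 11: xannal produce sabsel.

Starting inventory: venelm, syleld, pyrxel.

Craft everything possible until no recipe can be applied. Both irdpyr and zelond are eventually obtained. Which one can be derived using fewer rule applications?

zelond: Using Recipe 5, pyrxel and venelm make renxel. Using Recipe 3, syleld, venelm, and renxel make zelond. [2 rule applications]
irdpyr: pyrxel + venelm → renxel (Recipe 5). Using Recipe 3, syleld, venelm, and renxel make zelond. Using Recipe 8, pyrxel and zelond make ashmir. Using Recipe 10, renxel, ashmir, and zelond make irdpyr. [4 rule applications]
zelond needs fewer.

zelond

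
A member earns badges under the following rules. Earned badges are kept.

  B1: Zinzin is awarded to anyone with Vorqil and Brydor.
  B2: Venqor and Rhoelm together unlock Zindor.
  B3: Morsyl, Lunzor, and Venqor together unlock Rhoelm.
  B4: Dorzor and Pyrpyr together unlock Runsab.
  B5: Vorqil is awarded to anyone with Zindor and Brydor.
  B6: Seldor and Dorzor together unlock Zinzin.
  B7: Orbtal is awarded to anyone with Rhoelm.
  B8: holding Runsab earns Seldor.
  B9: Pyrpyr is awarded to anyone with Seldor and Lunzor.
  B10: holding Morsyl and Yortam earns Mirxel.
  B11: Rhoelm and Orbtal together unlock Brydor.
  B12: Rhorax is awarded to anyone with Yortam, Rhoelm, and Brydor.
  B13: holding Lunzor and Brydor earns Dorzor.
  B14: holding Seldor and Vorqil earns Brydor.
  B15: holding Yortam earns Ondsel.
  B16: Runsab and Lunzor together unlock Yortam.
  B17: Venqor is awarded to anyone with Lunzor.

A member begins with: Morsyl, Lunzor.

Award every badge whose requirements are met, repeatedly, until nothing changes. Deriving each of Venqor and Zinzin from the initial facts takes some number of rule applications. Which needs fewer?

Venqor

Venqor: With Lunzor, Venqor is earned (B17). [1 rule application]
Zinzin: With Lunzor, Venqor is earned (B17). With Morsyl, Lunzor, and Venqor, Rhoelm is earned (B3). With Venqor and Rhoelm, Zindor is earned (B2). With Rhoelm, Orbtal is earned (B7). With Rhoelm and Orbtal, Brydor is earned (B11). With Zindor and Brydor, Vorqil is earned (B5). With Vorqil and Brydor, Zinzin is earned (B1). [7 rule applications]
Venqor needs fewer.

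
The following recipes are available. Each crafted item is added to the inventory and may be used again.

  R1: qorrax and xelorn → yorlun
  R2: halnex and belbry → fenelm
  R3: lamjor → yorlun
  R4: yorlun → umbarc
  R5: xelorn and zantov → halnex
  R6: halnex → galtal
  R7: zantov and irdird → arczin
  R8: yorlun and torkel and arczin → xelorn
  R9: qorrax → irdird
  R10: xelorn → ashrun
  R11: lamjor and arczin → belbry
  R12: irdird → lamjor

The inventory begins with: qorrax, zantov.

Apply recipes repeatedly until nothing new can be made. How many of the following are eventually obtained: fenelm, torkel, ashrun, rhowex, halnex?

fenelm would need halnex and belbry (R2), but halnex is never obtained.
No rule produces torkel, and it is not given.
ashrun would need xelorn (R10), but xelorn is never obtained.
No rule produces rhowex, and it is not given.
halnex would need xelorn and zantov (R5), but xelorn is never obtained.
None of the 5 are reached.

0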